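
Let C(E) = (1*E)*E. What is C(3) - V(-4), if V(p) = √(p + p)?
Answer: 9 - 2*I*√2 ≈ 9.0 - 2.8284*I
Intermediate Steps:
C(E) = E² (C(E) = E*E = E²)
V(p) = √2*√p (V(p) = √(2*p) = √2*√p)
C(3) - V(-4) = 3² - √2*√(-4) = 9 - √2*2*I = 9 - 2*I*√2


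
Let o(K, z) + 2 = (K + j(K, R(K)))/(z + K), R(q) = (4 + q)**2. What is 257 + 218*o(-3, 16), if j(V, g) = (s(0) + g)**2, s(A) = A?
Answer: -2763/13 ≈ -212.54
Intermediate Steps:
j(V, g) = g**2 (j(V, g) = (0 + g)**2 = g**2)
o(K, z) = -2 + (K + (4 + K)**4)/(K + z) (o(K, z) = -2 + (K + ((4 + K)**2)**2)/(z + K) = -2 + (K + (4 + K)**4)/(K + z))
257 + 218*o(-3, 16) = 257 + 218*(((4 - 3)**4 - 1*(-3) - 2*16)/(-3 + 16)) = 257 + 218*((1**4 + 3 - 32)/13) = 257 + 218*((1 + 3 - 32)/13) = 257 + 218*((1/13)*(-28)) = 257 + 218*(-28/13) = 257 - 6104/13 = -2763/13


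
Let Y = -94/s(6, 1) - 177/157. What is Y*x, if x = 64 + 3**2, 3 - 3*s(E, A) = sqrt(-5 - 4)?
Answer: -551588/157 - 3431*I ≈ -3513.3 - 3431.0*I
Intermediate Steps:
s(E, A) = 1 - I (s(E, A) = 1 - sqrt(-5 - 4)/3 = 1 - I)
Y = -177/157 - 47*(1 + I) (Y = -94*(1 + I)/2 - 177/157 = -47*(1 + I) - 177*1/157 = -47*(1 + I) - 177/157 = -177/157 - 47*(1 + I) ≈ -48.127 - 47.0*I)
x = 73 (x = 64 + 9 = 73)
Y*x = (-7556/157 - 47*I)*73 = -551588/157 - 3431*I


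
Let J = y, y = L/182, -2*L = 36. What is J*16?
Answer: -144/91 ≈ -1.5824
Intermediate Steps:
L = -18 (L = -½*36 = -18)
y = -9/91 (y = -18/182 = -18*1/182 = -9/91 ≈ -0.098901)
J = -9/91 ≈ -0.098901
J*16 = -9/91*16 = -144/91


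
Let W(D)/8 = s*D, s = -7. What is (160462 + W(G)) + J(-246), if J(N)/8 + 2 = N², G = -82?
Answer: 649166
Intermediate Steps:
W(D) = -56*D (W(D) = 8*(-7*D) = -56*D)
J(N) = -16 + 8*N²
(160462 + W(G)) + J(-246) = (160462 - 56*(-82)) + (-16 + 8*(-246)²) = (160462 + 4592) + (-16 + 8*60516) = 165054 + (-16 + 484128) = 165054 + 484112 = 649166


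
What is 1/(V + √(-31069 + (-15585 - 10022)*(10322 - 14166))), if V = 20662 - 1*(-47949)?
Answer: 68611/4609067082 - √98402239/4609067082 ≈ 1.2734e-5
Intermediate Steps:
V = 68611 (V = 20662 + 47949 = 68611)
1/(V + √(-31069 + (-15585 - 10022)*(10322 - 14166))) = 1/(68611 + √(-31069 + (-15585 - 10022)*(10322 - 14166))) = 1/(68611 + √(-31069 - 25607*(-3844))) = 1/(68611 + √(-31069 + 98433308)) = 1/(68611 + √98402239)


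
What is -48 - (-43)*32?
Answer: 1328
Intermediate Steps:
-48 - (-43)*32 = -48 - 43*(-32) = -48 + 1376 = 1328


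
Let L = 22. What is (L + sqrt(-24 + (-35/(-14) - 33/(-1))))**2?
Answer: (44 + sqrt(46))**2/4 ≈ 644.71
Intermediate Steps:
(L + sqrt(-24 + (-35/(-14) - 33/(-1))))**2 = (22 + sqrt(-24 + (-35/(-14) - 33/(-1))))**2 = (22 + sqrt(-24 + (-35*(-1/14) - 33*(-1))))**2 = (22 + sqrt(-24 + (5/2 + 33)))**2 = (22 + sqrt(-24 + 71/2))**2 = (22 + sqrt(23/2))**2 = (22 + sqrt(46)/2)**2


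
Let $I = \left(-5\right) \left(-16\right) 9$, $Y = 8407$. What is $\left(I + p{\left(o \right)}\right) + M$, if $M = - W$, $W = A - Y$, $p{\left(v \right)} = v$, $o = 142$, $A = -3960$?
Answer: $13229$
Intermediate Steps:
$I = 720$ ($I = 80 \cdot 9 = 720$)
$W = -12367$ ($W = -3960 - 8407 = -12367$)
$M = 12367$ ($M = \left(-1\right) \left(-12367\right) = 12367$)
$\left(I + p{\left(o \right)}\right) + M = \left(720 + 142\right) + 12367 = 862 + 12367 = 13229$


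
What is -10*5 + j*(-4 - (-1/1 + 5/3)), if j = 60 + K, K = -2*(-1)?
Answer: -1018/3 ≈ -339.33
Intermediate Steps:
K = 2
j = 62 (j = 60 + 2 = 62)
-10*5 + j*(-4 - (-1/1 + 5/3)) = -10*5 + 62*(-4 - (-1/1 + 5/3)) = -50 + 62*(-4 - (-1*1 + 5*(⅓))) = -50 + 62*(-4 - (-1 + 5/3)) = -50 + 62*(-4 - 1*⅔) = -50 + 62*(-4 - ⅔) = -50 + 62*(-14/3) = -50 - 868/3 = -1018/3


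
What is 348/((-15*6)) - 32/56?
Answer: -466/105 ≈ -4.4381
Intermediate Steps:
348/((-15*6)) - 32/56 = 348/(-90) - 32*1/56 = 348*(-1/90) - 4/7 = -58/15 - 4/7 = -466/105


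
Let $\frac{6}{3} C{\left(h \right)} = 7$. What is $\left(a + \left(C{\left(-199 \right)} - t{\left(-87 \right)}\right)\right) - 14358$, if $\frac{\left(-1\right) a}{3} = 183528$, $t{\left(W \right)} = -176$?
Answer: $- \frac{1129525}{2} \approx -5.6476 \cdot 10^{5}$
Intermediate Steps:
$C{\left(h \right)} = \frac{7}{2}$ ($C{\left(h \right)} = \frac{1}{2} \cdot 7 = \frac{7}{2}$)
$a = -550584$ ($a = \left(-3\right) 183528 = -550584$)
$\left(a + \left(C{\left(-199 \right)} - t{\left(-87 \right)}\right)\right) - 14358 = \left(-550584 + \left(\frac{7}{2} - -176\right)\right) - 14358 = \left(-550584 + \left(\frac{7}{2} + 176\right)\right) - 14358 = \left(-550584 + \frac{359}{2}\right) - 14358 = - \frac{1100809}{2} - 14358 = - \frac{1129525}{2}$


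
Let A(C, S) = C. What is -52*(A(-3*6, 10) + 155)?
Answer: -7124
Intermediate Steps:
-52*(A(-3*6, 10) + 155) = -52*(-3*6 + 155) = -52*(-18 + 155) = -52*137 = -7124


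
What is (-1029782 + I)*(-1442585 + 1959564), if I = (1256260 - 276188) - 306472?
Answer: -184138614178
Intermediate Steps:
I = 673600 (I = 980072 - 306472 = 673600)
(-1029782 + I)*(-1442585 + 1959564) = (-1029782 + 673600)*(-1442585 + 1959564) = -356182*516979 = -184138614178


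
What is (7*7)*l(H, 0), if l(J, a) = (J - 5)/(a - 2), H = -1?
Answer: 147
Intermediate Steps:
l(J, a) = (-5 + J)/(-2 + a)
(7*7)*l(H, 0) = (7*7)*((-5 - 1)/(-2 + 0)) = 49*(-6/(-2)) = 49*(-½*(-6)) = 49*3 = 147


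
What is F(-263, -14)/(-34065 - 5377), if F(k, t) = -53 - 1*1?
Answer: 27/19721 ≈ 0.0013691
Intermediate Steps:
F(k, t) = -54 (F(k, t) = -53 - 1 = -54)
F(-263, -14)/(-34065 - 5377) = -54/(-34065 - 5377) = -54/(-39442) = -54*(-1/39442) = 27/19721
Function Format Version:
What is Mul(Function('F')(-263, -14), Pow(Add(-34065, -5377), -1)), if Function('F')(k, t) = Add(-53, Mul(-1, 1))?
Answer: Rational(27, 19721) ≈ 0.0013691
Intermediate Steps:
Function('F')(k, t) = -54 (Function('F')(k, t) = Add(-53, -1) = -54)
Mul(Function('F')(-263, -14), Pow(Add(-34065, -5377), -1)) = Mul(-54, Pow(Add(-34065, -5377), -1)) = Mul(-54, Pow(-39442, -1)) = Mul(-54, Rational(-1, 39442)) = Rational(27, 19721)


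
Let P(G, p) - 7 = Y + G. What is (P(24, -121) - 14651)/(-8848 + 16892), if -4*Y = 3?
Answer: -58483/32176 ≈ -1.8176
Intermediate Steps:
Y = -3/4 (Y = -1/4*3 = -3/4 ≈ -0.75000)
P(G, p) = 25/4 + G (P(G, p) = 7 + (-3/4 + G) = 25/4 + G)
(P(24, -121) - 14651)/(-8848 + 16892) = ((25/4 + 24) - 14651)/(-8848 + 16892) = (121/4 - 14651)/8044 = -58483/4*1/8044 = -58483/32176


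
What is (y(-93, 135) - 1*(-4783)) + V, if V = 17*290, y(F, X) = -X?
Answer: 9578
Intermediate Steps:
V = 4930
(y(-93, 135) - 1*(-4783)) + V = (-1*135 - 1*(-4783)) + 4930 = (-135 + 4783) + 4930 = 4648 + 4930 = 9578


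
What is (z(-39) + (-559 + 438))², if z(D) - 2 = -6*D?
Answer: 13225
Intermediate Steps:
z(D) = 2 - 6*D
(z(-39) + (-559 + 438))² = ((2 - 6*(-39)) + (-559 + 438))² = ((2 + 234) - 121)² = (236 - 121)² = 115² = 13225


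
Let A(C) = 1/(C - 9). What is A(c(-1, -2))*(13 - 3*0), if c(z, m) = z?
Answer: -13/10 ≈ -1.3000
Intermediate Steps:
A(C) = 1/(-9 + C)
A(c(-1, -2))*(13 - 3*0) = (13 - 3*0)/(-9 - 1) = (13 + 0)/(-10) = -⅒*13 = -13/10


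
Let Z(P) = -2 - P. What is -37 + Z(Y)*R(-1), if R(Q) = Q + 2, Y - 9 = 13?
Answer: -61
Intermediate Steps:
Y = 22 (Y = 9 + 13 = 22)
R(Q) = 2 + Q
-37 + Z(Y)*R(-1) = -37 + (-2 - 1*22)*(2 - 1) = -37 + (-2 - 22)*1 = -37 - 24*1 = -37 - 24 = -61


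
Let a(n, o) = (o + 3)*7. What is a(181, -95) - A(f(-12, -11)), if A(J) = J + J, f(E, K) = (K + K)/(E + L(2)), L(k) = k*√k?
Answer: -11014/17 - 11*√2/17 ≈ -648.80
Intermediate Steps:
a(n, o) = 21 + 7*o (a(n, o) = (3 + o)*7 = 21 + 7*o)
L(k) = k^(3/2)
f(E, K) = 2*K/(E + 2*√2) (f(E, K) = (K + K)/(E + 2^(3/2)) = (2*K)/(E + 2*√2) = 2*K/(E + 2*√2))
A(J) = 2*J
a(181, -95) - A(f(-12, -11)) = (21 + 7*(-95)) - 2*2*(-11)/(-12 + 2*√2) = (21 - 665) - 2*(-22/(-12 + 2*√2)) = -644 - (-44)/(-12 + 2*√2) = -644 + 44/(-12 + 2*√2)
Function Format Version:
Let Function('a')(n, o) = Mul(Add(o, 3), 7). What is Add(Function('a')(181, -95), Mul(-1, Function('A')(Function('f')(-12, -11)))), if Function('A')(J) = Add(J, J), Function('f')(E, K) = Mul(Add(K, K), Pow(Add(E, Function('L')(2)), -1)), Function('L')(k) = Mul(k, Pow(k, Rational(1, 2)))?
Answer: Add(Rational(-11014, 17), Mul(Rational(-11, 17), Pow(2, Rational(1, 2)))) ≈ -648.80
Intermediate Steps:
Function('a')(n, o) = Add(21, Mul(7, o)) (Function('a')(n, o) = Mul(Add(3, o), 7) = Add(21, Mul(7, o)))
Function('L')(k) = Pow(k, Rational(3, 2))
Function('f')(E, K) = Mul(2, K, Pow(Add(E, Mul(2, Pow(2, Rational(1, 2)))), -1)) (Function('f')(E, K) = Mul(Add(K, K), Pow(Add(E, Pow(2, Rational(3, 2))), -1)) = Mul(Mul(2, K), Pow(Add(E, Mul(2, Pow(2, Rational(1, 2)))), -1)) = Mul(2, K, Pow(Add(E, Mul(2, Pow(2, Rational(1, 2)))), -1)))
Function('A')(J) = Mul(2, J)
Add(Function('a')(181, -95), Mul(-1, Function('A')(Function('f')(-12, -11)))) = Add(Add(21, Mul(7, -95)), Mul(-1, Mul(2, Mul(2, -11, Pow(Add(-12, Mul(2, Pow(2, Rational(1, 2)))), -1))))) = Add(Add(21, -665), Mul(-1, Mul(2, Mul(-22, Pow(Add(-12, Mul(2, Pow(2, Rational(1, 2)))), -1))))) = Add(-644, Mul(-1, Mul(-44, Pow(Add(-12, Mul(2, Pow(2, Rational(1, 2)))), -1)))) = Add(-644, Mul(44, Pow(Add(-12, Mul(2, Pow(2, Rational(1, 2)))), -1)))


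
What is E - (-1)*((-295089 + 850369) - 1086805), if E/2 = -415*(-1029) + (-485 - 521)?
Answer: 320533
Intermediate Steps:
E = 852058 (E = 2*(-415*(-1029) + (-485 - 521)) = 2*(427035 - 1006) = 2*426029 = 852058)
E - (-1)*((-295089 + 850369) - 1086805) = 852058 - (-1)*((-295089 + 850369) - 1086805) = 852058 - (-1)*(555280 - 1086805) = 852058 - (-1)*(-531525) = 852058 - 1*531525 = 852058 - 531525 = 320533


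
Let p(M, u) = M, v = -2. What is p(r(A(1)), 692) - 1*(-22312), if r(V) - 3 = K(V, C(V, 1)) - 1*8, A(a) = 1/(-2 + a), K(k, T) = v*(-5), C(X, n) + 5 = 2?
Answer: 22317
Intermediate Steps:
C(X, n) = -3 (C(X, n) = -5 + 2 = -3)
K(k, T) = 10 (K(k, T) = -2*(-5) = 10)
r(V) = 5 (r(V) = 3 + (10 - 1*8) = 3 + (10 - 8) = 3 + 2 = 5)
p(r(A(1)), 692) - 1*(-22312) = 5 - 1*(-22312) = 5 + 22312 = 22317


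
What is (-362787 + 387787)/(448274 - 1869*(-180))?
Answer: 12500/392347 ≈ 0.031860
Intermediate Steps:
(-362787 + 387787)/(448274 - 1869*(-180)) = 25000/(448274 + 336420) = 25000/784694 = 25000*(1/784694) = 12500/392347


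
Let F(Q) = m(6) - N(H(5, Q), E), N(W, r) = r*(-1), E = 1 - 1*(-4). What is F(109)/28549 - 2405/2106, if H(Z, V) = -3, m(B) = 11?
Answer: -5278973/4624938 ≈ -1.1414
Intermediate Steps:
E = 5 (E = 1 + 4 = 5)
N(W, r) = -r
F(Q) = 16 (F(Q) = 11 - (-1)*5 = 11 - 1*(-5) = 11 + 5 = 16)
F(109)/28549 - 2405/2106 = 16/28549 - 2405/2106 = 16*(1/28549) - 2405*1/2106 = 16/28549 - 185/162 = -5278973/4624938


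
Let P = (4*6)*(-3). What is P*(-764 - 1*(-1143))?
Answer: -27288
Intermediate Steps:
P = -72 (P = 24*(-3) = -72)
P*(-764 - 1*(-1143)) = -72*(-764 - 1*(-1143)) = -72*(-764 + 1143) = -72*379 = -27288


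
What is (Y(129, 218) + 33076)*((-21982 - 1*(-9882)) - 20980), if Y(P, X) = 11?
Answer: -1094517960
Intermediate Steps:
(Y(129, 218) + 33076)*((-21982 - 1*(-9882)) - 20980) = (11 + 33076)*((-21982 - 1*(-9882)) - 20980) = 33087*((-21982 + 9882) - 20980) = 33087*(-12100 - 20980) = 33087*(-33080) = -1094517960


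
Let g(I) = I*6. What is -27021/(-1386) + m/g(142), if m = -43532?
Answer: -345495/10934 ≈ -31.598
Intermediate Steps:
g(I) = 6*I
-27021/(-1386) + m/g(142) = -27021/(-1386) - 43532/(6*142) = -27021*(-1/1386) - 43532/852 = 9007/462 - 43532*1/852 = 9007/462 - 10883/213 = -345495/10934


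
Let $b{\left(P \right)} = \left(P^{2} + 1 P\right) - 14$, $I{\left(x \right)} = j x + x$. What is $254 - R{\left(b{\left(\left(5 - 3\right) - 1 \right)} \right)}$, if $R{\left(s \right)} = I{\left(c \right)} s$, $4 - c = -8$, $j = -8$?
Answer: $-754$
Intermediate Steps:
$c = 12$ ($c = 4 - -8 = 4 + 8 = 12$)
$I{\left(x \right)} = - 7 x$ ($I{\left(x \right)} = - 8 x + x = - 7 x$)
$b{\left(P \right)} = -14 + P + P^{2}$ ($b{\left(P \right)} = \left(P^{2} + P\right) - 14 = \left(P + P^{2}\right) - 14 = -14 + P + P^{2}$)
$R{\left(s \right)} = - 84 s$ ($R{\left(s \right)} = \left(-7\right) 12 s = - 84 s$)
$254 - R{\left(b{\left(\left(5 - 3\right) - 1 \right)} \right)} = 254 - - 84 \left(-14 + \left(\left(5 - 3\right) - 1\right) + \left(\left(5 - 3\right) - 1\right)^{2}\right) = 254 - - 84 \left(-14 + \left(2 - 1\right) + \left(2 - 1\right)^{2}\right) = 254 - - 84 \left(-14 + 1 + 1^{2}\right) = 254 - - 84 \left(-14 + 1 + 1\right) = 254 - \left(-84\right) \left(-12\right) = 254 - 1008 = -754$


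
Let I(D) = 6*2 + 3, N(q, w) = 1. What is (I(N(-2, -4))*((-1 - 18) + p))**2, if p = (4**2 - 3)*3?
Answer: 90000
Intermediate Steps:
I(D) = 15 (I(D) = 12 + 3 = 15)
p = 39 (p = (16 - 3)*3 = 13*3 = 39)
(I(N(-2, -4))*((-1 - 18) + p))**2 = (15*((-1 - 18) + 39))**2 = (15*(-19 + 39))**2 = (15*20)**2 = 300**2 = 90000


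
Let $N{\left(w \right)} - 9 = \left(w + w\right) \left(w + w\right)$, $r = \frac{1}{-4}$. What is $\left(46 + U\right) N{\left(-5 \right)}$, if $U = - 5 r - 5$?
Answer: $\frac{18421}{4} \approx 4605.3$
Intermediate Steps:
$r = - \frac{1}{4} \approx -0.25$
$N{\left(w \right)} = 9 + 4 w^{2}$ ($N{\left(w \right)} = 9 + \left(w + w\right) \left(w + w\right) = 9 + 2 w 2 w = 9 + 4 w^{2}$)
$U = - \frac{15}{4}$ ($U = \left(-5\right) \left(- \frac{1}{4}\right) - 5 = \frac{5}{4} - 5 = - \frac{15}{4} \approx -3.75$)
$\left(46 + U\right) N{\left(-5 \right)} = \left(46 - \frac{15}{4}\right) \left(9 + 4 \left(-5\right)^{2}\right) = \frac{169 \left(9 + 4 \cdot 25\right)}{4} = \frac{169 \left(9 + 100\right)}{4} = \frac{169}{4} \cdot 109 = \frac{18421}{4}$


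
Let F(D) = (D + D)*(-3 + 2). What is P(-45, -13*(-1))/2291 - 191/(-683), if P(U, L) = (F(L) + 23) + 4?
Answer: 438264/1564753 ≈ 0.28009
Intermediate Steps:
F(D) = -2*D (F(D) = (2*D)*(-1) = -2*D)
P(U, L) = 27 - 2*L (P(U, L) = (-2*L + 23) + 4 = (23 - 2*L) + 4 = 27 - 2*L)
P(-45, -13*(-1))/2291 - 191/(-683) = (27 - (-26)*(-1))/2291 - 191/(-683) = (27 - 2*13)*(1/2291) - 191*(-1/683) = (27 - 26)*(1/2291) + 191/683 = 1*(1/2291) + 191/683 = 1/2291 + 191/683 = 438264/1564753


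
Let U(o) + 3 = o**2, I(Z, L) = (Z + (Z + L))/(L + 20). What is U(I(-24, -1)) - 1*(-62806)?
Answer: 22674284/361 ≈ 62810.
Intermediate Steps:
I(Z, L) = (L + 2*Z)/(20 + L) (I(Z, L) = (Z + (L + Z))/(20 + L) = (L + 2*Z)/(20 + L))
U(o) = -3 + o**2
U(I(-24, -1)) - 1*(-62806) = (-3 + ((-1 + 2*(-24))/(20 - 1))**2) - 1*(-62806) = (-3 + ((-1 - 48)/19)**2) + 62806 = (-3 + ((1/19)*(-49))**2) + 62806 = (-3 + (-49/19)**2) + 62806 = (-3 + 2401/361) + 62806 = 1318/361 + 62806 = 22674284/361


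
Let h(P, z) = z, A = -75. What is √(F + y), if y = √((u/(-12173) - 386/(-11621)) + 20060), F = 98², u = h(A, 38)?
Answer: √(192191598002484212356 + 282924866*√100358424608411767070)/141462433 ≈ 98.720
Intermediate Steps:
u = 38
F = 9604
y = 2*√100358424608411767070/141462433 (y = √((38/(-12173) - 386/(-11621)) + 20060) = √((38*(-1/12173) - 386*(-1/11621)) + 20060) = √((-38/12173 + 386/11621) + 20060) = √(4257180/141462433 + 20060) = √(2837740663160/141462433) = 2*√100358424608411767070/141462433 ≈ 141.63)
√(F + y) = √(9604 + 2*√100358424608411767070/141462433)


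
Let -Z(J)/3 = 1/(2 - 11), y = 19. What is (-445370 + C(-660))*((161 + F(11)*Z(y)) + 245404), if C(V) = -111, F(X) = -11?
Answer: -328178725004/3 ≈ -1.0939e+11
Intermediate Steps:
Z(J) = ⅓ (Z(J) = -3/(2 - 11) = -3/(-9) = -3*(-⅑) = ⅓)
(-445370 + C(-660))*((161 + F(11)*Z(y)) + 245404) = (-445370 - 111)*((161 - 11*⅓) + 245404) = -445481*((161 - 11/3) + 245404) = -445481*(472/3 + 245404) = -445481*736684/3 = -328178725004/3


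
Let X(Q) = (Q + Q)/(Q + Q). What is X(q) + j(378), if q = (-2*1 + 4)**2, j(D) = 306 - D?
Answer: -71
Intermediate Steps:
q = 4 (q = (-2 + 4)**2 = 2**2 = 4)
X(Q) = 1 (X(Q) = (2*Q)/((2*Q)) = (2*Q)*(1/(2*Q)) = 1)
X(q) + j(378) = 1 + (306 - 1*378) = 1 + (306 - 378) = 1 - 72 = -71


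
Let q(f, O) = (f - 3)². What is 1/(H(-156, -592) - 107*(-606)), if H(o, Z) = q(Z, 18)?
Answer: 1/418867 ≈ 2.3874e-6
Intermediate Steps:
q(f, O) = (-3 + f)²
H(o, Z) = (-3 + Z)²
1/(H(-156, -592) - 107*(-606)) = 1/((-3 - 592)² - 107*(-606)) = 1/((-595)² + 64842) = 1/(354025 + 64842) = 1/418867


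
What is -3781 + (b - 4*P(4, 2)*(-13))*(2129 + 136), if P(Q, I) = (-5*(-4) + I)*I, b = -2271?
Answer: 34724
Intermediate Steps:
P(Q, I) = I*(20 + I) (P(Q, I) = (20 + I)*I = I*(20 + I))
-3781 + (b - 4*P(4, 2)*(-13))*(2129 + 136) = -3781 + (-2271 - 8*(20 + 2)*(-13))*(2129 + 136) = -3781 + (-2271 - 8*22*(-13))*2265 = -3781 + (-2271 - 4*44*(-13))*2265 = -3781 + (-2271 - 176*(-13))*2265 = -3781 + (-2271 + 2288)*2265 = -3781 + 17*2265 = -3781 + 38505 = 34724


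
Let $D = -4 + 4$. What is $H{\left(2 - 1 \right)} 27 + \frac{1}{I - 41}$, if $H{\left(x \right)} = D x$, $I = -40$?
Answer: $- \frac{1}{81} \approx -0.012346$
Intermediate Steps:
$D = 0$
$H{\left(x \right)} = 0$ ($H{\left(x \right)} = 0 x = 0$)
$H{\left(2 - 1 \right)} 27 + \frac{1}{I - 41} = 0 \cdot 27 + \frac{1}{-40 - 41} = 0 + \frac{1}{-81} = 0 - \frac{1}{81} = - \frac{1}{81}$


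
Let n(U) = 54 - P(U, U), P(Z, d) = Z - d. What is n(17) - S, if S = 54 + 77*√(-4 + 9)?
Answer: -77*√5 ≈ -172.18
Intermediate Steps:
n(U) = 54 (n(U) = 54 - (U - U) = 54 - 1*0 = 54 + 0 = 54)
S = 54 + 77*√5 ≈ 226.18
n(17) - S = 54 - (54 + 77*√5) = 54 + (-54 - 77*√5) = -77*√5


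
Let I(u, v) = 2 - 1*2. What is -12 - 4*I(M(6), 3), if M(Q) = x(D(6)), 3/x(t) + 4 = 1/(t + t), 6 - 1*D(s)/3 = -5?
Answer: -12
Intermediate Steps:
D(s) = 33 (D(s) = 18 - 3*(-5) = 18 + 15 = 33)
x(t) = 3/(-4 + 1/(2*t)) (x(t) = 3/(-4 + 1/(t + t)) = 3/(-4 + 1/(2*t)))
M(Q) = -198/263 (M(Q) = -6*33/(-1 + 8*33) = -6*33/(-1 + 264) = -6*33/263 = -6*33*1/263 = -198/263)
I(u, v) = 0 (I(u, v) = 2 - 2 = 0)
-12 - 4*I(M(6), 3) = -12 - 4*0 = -12 + 0 = -12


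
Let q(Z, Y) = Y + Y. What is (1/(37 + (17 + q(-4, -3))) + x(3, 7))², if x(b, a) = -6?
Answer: 82369/2304 ≈ 35.750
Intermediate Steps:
q(Z, Y) = 2*Y
(1/(37 + (17 + q(-4, -3))) + x(3, 7))² = (1/(37 + (17 + 2*(-3))) - 6)² = (1/(37 + (17 - 6)) - 6)² = (1/(37 + 11) - 6)² = (1/48 - 6)² = (-287/48)² = 82369/2304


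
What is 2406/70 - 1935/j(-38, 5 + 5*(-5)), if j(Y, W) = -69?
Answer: 50244/805 ≈ 62.415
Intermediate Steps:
2406/70 - 1935/j(-38, 5 + 5*(-5)) = 2406/70 - 1935/(-69) = 2406*(1/70) - 1935*(-1/69) = 1203/35 + 645/23 = 50244/805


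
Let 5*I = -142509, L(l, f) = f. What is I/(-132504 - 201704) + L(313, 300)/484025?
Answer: 2779169229/32353005440 ≈ 0.085901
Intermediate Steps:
I = -142509/5 (I = (⅕)*(-142509) = -142509/5 ≈ -28502.)
I/(-132504 - 201704) + L(313, 300)/484025 = -142509/(5*(-132504 - 201704)) + 300/484025 = -142509/5/(-334208) + 300*(1/484025) = -142509/5*(-1/334208) + 12/19361 = 142509/1671040 + 12/19361 = 2779169229/32353005440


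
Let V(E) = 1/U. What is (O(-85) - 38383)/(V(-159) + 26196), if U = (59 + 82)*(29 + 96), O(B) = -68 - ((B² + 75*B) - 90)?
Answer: -691093875/461704501 ≈ -1.4968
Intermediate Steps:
O(B) = 22 - B² - 75*B (O(B) = -68 - (-90 + B² + 75*B) = -68 + (90 - B² - 75*B) = 22 - B² - 75*B)
U = 17625 (U = 141*125 = 17625)
V(E) = 1/17625
(O(-85) - 38383)/(V(-159) + 26196) = ((22 - 1*(-85)² - 75*(-85)) - 38383)/(1/17625 + 26196) = ((22 - 1*7225 + 6375) - 38383)/(461704501/17625) = ((22 - 7225 + 6375) - 38383)*(17625/461704501) = (-828 - 38383)*(17625/461704501) = -39211*17625/461704501 = -691093875/461704501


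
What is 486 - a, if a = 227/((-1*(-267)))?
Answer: 129535/267 ≈ 485.15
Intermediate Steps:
a = 227/267 ≈ 0.85019
486 - a = 486 - 1*227/267 = 486 - 227/267 = 129535/267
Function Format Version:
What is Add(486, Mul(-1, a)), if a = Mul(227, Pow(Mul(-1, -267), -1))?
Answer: Rational(129535, 267) ≈ 485.15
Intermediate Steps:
a = Rational(227, 267) (a = Mul(227, Pow(267, -1)) = Mul(227, Rational(1, 267)) = Rational(227, 267) ≈ 0.85019)
Add(486, Mul(-1, a)) = Add(486, Mul(-1, Rational(227, 267))) = Add(486, Rational(-227, 267)) = Rational(129535, 267)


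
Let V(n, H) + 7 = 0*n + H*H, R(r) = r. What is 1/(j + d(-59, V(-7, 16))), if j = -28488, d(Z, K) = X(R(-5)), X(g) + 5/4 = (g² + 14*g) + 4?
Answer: -4/114121 ≈ -3.5050e-5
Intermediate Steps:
V(n, H) = -7 + H² (V(n, H) = -7 + (0*n + H*H) = -7 + (0 + H²) = -7 + H²)
X(g) = 11/4 + g² + 14*g (X(g) = -5/4 + ((g² + 14*g) + 4) = -5/4 + (4 + g² + 14*g) = 11/4 + g² + 14*g)
d(Z, K) = -169/4 (d(Z, K) = 11/4 + (-5)² + 14*(-5) = 11/4 + 25 - 70 = -169/4)
1/(j + d(-59, V(-7, 16))) = 1/(-28488 - 169/4) = 1/(-114121/4) = -4/114121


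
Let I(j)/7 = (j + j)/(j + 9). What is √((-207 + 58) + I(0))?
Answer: I*√149 ≈ 12.207*I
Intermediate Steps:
I(j) = 14*j/(9 + j) (I(j) = 7*((j + j)/(j + 9)) = 7*((2*j)/(9 + j)) = 7*(2*j/(9 + j)) = 14*j/(9 + j))
√((-207 + 58) + I(0)) = √((-207 + 58) + 14*0/(9 + 0)) = √(-149 + 14*0/9) = √(-149 + 14*0*(⅑)) = √(-149 + 0) = √(-149) = I*√149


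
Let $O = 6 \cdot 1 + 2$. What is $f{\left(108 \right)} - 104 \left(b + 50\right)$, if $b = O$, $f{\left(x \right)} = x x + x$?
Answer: $5740$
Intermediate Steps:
$f{\left(x \right)} = x + x^{2}$ ($f{\left(x \right)} = x^{2} + x = x + x^{2}$)
$O = 8$ ($O = 6 + 2 = 8$)
$b = 8$
$f{\left(108 \right)} - 104 \left(b + 50\right) = 108 \left(1 + 108\right) - 104 \left(8 + 50\right) = 108 \cdot 109 - 104 \cdot 58 = 11772 - 6032 = 5740$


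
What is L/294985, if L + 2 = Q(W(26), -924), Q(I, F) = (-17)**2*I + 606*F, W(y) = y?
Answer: -552432/294985 ≈ -1.8727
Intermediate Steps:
Q(I, F) = 289*I + 606*F
L = -552432 (L = -2 + (289*26 + 606*(-924)) = -2 + (7514 - 559944) = -2 - 552430 = -552432)
L/294985 = -552432/294985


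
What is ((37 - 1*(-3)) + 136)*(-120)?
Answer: -21120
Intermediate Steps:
((37 - 1*(-3)) + 136)*(-120) = ((37 + 3) + 136)*(-120) = (40 + 136)*(-120) = 176*(-120) = -21120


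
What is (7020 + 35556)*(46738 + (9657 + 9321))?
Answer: 2797924416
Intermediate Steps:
(7020 + 35556)*(46738 + (9657 + 9321)) = 42576*(46738 + 18978) = 42576*65716 = 2797924416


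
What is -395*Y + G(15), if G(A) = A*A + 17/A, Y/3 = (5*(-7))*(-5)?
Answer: -3107233/15 ≈ -2.0715e+5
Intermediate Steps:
Y = 525 (Y = 3*((5*(-7))*(-5)) = 3*(-35*(-5)) = 3*175 = 525)
G(A) = A² + 17/A
-395*Y + G(15) = -395*525 + (17 + 15³)/15 = -207375 + (17 + 3375)/15 = -207375 + (1/15)*3392 = -207375 + 3392/15 = -3107233/15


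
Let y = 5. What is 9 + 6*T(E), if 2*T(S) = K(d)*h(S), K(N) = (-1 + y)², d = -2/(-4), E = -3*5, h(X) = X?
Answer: -711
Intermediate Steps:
E = -15
d = ½ (d = -2*(-¼) = ½ ≈ 0.50000)
K(N) = 16 (K(N) = (-1 + 5)² = 4² = 16)
T(S) = 8*S (T(S) = (16*S)/2 = 8*S)
9 + 6*T(E) = 9 + 6*(8*(-15)) = 9 + 6*(-120) = 9 - 720 = -711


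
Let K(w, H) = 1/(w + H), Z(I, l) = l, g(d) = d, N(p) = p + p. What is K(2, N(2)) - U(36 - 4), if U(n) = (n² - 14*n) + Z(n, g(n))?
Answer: -3647/6 ≈ -607.83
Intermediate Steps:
N(p) = 2*p
K(w, H) = 1/(H + w)
U(n) = n² - 13*n (U(n) = (n² - 14*n) + n = n² - 13*n)
K(2, N(2)) - U(36 - 4) = 1/(2*2 + 2) - (36 - 4)*(-13 + (36 - 4)) = 1/(4 + 2) - 32*(-13 + 32) = 1/6 - 32*19 = ⅙ - 1*608 = ⅙ - 608 = -3647/6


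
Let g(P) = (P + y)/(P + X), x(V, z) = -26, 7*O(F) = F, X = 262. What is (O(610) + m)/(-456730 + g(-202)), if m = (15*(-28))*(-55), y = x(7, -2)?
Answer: -811550/15985683 ≈ -0.050767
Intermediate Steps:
O(F) = F/7
y = -26
m = 23100 (m = -420*(-55) = 23100)
g(P) = (-26 + P)/(262 + P) (g(P) = (P - 26)/(P + 262) = (-26 + P)/(262 + P))
(O(610) + m)/(-456730 + g(-202)) = ((1/7)*610 + 23100)/(-456730 + (-26 - 202)/(262 - 202)) = (610/7 + 23100)/(-456730 - 228/60) = 162310/(7*(-456730 + (1/60)*(-228))) = 162310/(7*(-456730 - 19/5)) = 162310/(7*(-2283669/5)) = (162310/7)*(-5/2283669) = -811550/15985683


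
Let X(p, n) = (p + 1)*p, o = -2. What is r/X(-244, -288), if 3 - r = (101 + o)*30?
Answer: -989/19764 ≈ -0.050040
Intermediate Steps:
r = -2967 (r = 3 - (101 - 2)*30 = 3 - 99*30 = 3 - 1*2970 = 3 - 2970 = -2967)
X(p, n) = p*(1 + p) (X(p, n) = (1 + p)*p = p*(1 + p))
r/X(-244, -288) = -2967*(-1/(244*(1 - 244))) = -2967/((-244*(-243))) = -2967/59292 = -2967*1/59292 = -989/19764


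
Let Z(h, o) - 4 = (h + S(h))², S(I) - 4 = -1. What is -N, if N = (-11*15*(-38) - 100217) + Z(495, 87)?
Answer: -154061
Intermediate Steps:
S(I) = 3 (S(I) = 4 - 1 = 3)
Z(h, o) = 4 + (3 + h)² (Z(h, o) = 4 + (h + 3)² = 4 + (3 + h)²)
N = 154061 (N = (-11*15*(-38) - 100217) + (4 + (3 + 495)²) = (-165*(-38) - 100217) + (4 + 498²) = (6270 - 100217) + (4 + 248004) = -93947 + 248008 = 154061)
-N = -1*154061 = -154061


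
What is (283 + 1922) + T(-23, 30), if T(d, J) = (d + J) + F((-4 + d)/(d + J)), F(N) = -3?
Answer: 2209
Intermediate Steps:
T(d, J) = -3 + J + d (T(d, J) = (d + J) - 3 = (J + d) - 3 = -3 + J + d)
(283 + 1922) + T(-23, 30) = (283 + 1922) + (-3 + 30 - 23) = 2205 + 4 = 2209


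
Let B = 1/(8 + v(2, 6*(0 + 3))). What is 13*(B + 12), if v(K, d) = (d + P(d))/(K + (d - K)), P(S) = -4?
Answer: 12441/79 ≈ 157.48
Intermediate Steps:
v(K, d) = (-4 + d)/d (v(K, d) = (d - 4)/(K + (d - K)) = (-4 + d)/d)
B = 9/79 (B = 1/(8 + (-4 + 6*(0 + 3))/((6*(0 + 3)))) = 1/(8 + (-4 + 6*3)/((6*3))) = 1/(8 + (-4 + 18)/18) = 1/(8 + (1/18)*14) = 1/(8 + 7/9) = 1/(79/9) = 9/79 ≈ 0.11392)
13*(B + 12) = 13*(9/79 + 12) = 13*(957/79) = 12441/79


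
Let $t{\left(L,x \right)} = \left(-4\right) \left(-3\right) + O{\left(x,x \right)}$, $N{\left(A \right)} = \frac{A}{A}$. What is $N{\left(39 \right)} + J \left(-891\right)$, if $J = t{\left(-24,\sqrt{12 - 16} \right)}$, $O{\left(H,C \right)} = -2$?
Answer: $-8909$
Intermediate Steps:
$N{\left(A \right)} = 1$
$t{\left(L,x \right)} = 10$ ($t{\left(L,x \right)} = \left(-4\right) \left(-3\right) - 2 = 12 - 2 = 10$)
$J = 10$
$N{\left(39 \right)} + J \left(-891\right) = 1 + 10 \left(-891\right) = 1 - 8910 = -8909$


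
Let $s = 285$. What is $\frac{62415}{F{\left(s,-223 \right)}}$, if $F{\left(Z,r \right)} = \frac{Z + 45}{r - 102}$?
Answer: $- \frac{1352325}{22} \approx -61469.0$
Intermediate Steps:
$F{\left(Z,r \right)} = \frac{45 + Z}{-102 + r}$
$\frac{62415}{F{\left(s,-223 \right)}} = \frac{62415}{\frac{1}{-102 - 223} \left(45 + 285\right)} = \frac{62415}{\frac{1}{-325} \cdot 330} = \frac{62415}{\left(- \frac{1}{325}\right) 330} = \frac{62415}{- \frac{66}{65}} = 62415 \left(- \frac{65}{66}\right) = - \frac{1352325}{22}$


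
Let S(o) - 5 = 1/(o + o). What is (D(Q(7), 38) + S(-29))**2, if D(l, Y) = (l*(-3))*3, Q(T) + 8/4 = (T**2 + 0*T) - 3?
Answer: 514337041/3364 ≈ 1.5289e+5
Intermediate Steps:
Q(T) = -5 + T**2 (Q(T) = -2 + ((T**2 + 0*T) - 3) = -2 + ((T**2 + 0) - 3) = -2 + (T**2 - 3) = -2 + (-3 + T**2) = -5 + T**2)
D(l, Y) = -9*l (D(l, Y) = -3*l*3 = -9*l)
S(o) = 5 + 1/(2*o) (S(o) = 5 + 1/(o + o) = 5 + 1/(2*o))
(D(Q(7), 38) + S(-29))**2 = (-9*(-5 + 7**2) + (5 + (1/2)/(-29)))**2 = (-9*(-5 + 49) + (5 + (1/2)*(-1/29)))**2 = (-9*44 + (5 - 1/58))**2 = (-396 + 289/58)**2 = (-22679/58)**2 = 514337041/3364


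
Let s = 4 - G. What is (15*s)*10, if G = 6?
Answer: -300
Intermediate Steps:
s = -2 (s = 4 - 1*6 = 4 - 6 = -2)
(15*s)*10 = (15*(-2))*10 = -30*10 = -300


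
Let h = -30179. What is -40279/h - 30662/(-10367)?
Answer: 1342920891/312865693 ≈ 4.2923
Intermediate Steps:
-40279/h - 30662/(-10367) = -40279/(-30179) - 30662/(-10367) = -40279*(-1/30179) - 30662*(-1/10367) = 40279/30179 + 30662/10367 = 1342920891/312865693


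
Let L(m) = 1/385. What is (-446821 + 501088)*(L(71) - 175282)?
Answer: -3662130838923/385 ≈ -9.5120e+9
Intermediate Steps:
L(m) = 1/385
(-446821 + 501088)*(L(71) - 175282) = (-446821 + 501088)*(1/385 - 175282) = 54267*(-67483569/385) = -3662130838923/385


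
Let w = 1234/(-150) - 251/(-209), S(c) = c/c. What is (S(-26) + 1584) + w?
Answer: 24734747/15675 ≈ 1578.0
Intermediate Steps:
S(c) = 1
w = -110128/15675 (w = 1234*(-1/150) - 251*(-1/209) = -617/75 + 251/209 = -110128/15675 ≈ -7.0257)
(S(-26) + 1584) + w = (1 + 1584) - 110128/15675 = 1585 - 110128/15675 = 24734747/15675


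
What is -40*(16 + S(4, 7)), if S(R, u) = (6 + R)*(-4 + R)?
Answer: -640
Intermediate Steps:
S(R, u) = (-4 + R)*(6 + R)
-40*(16 + S(4, 7)) = -40*(16 + (-24 + 4² + 2*4)) = -40*(16 + (-24 + 16 + 8)) = -40*(16 + 0) = -40*16 = -640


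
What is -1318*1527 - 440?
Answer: -2013026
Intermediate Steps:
-1318*1527 - 440 = -2012586 - 440 = -2013026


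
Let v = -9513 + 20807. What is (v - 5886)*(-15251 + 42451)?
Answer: 147097600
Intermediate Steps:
v = 11294
(v - 5886)*(-15251 + 42451) = (11294 - 5886)*(-15251 + 42451) = 5408*27200 = 147097600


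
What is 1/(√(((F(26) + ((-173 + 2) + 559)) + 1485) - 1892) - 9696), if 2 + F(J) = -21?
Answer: -1616/15668743 - I*√42/94012458 ≈ -0.00010314 - 6.8935e-8*I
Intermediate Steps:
F(J) = -23 (F(J) = -2 - 21 = -23)
1/(√(((F(26) + ((-173 + 2) + 559)) + 1485) - 1892) - 9696) = 1/(√(((-23 + ((-173 + 2) + 559)) + 1485) - 1892) - 9696) = 1/(√(((-23 + (-171 + 559)) + 1485) - 1892) - 9696) = 1/(√(((-23 + 388) + 1485) - 1892) - 9696) = 1/(√((365 + 1485) - 1892) - 9696) = 1/(√(1850 - 1892) - 9696) = 1/(√(-42) - 9696) = 1/(I*√42 - 9696) = 1/(-9696 + I*√42)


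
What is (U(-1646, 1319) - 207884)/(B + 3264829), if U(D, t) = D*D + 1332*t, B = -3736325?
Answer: -1064585/117874 ≈ -9.0316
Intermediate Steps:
U(D, t) = D² + 1332*t
(U(-1646, 1319) - 207884)/(B + 3264829) = (((-1646)² + 1332*1319) - 207884)/(-3736325 + 3264829) = ((2709316 + 1756908) - 207884)/(-471496) = (4466224 - 207884)*(-1/471496) = 4258340*(-1/471496) = -1064585/117874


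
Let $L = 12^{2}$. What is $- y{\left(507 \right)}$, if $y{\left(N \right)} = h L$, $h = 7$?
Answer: $-1008$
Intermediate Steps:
$L = 144$
$y{\left(N \right)} = 1008$ ($y{\left(N \right)} = 7 \cdot 144 = 1008$)
$- y{\left(507 \right)} = \left(-1\right) 1008 = -1008$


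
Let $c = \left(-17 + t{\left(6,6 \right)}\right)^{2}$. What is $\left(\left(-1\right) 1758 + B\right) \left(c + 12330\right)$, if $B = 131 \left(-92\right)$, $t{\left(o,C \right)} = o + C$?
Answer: $-170622550$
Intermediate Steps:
$t{\left(o,C \right)} = C + o$
$B = -12052$
$c = 25$ ($c = \left(-17 + \left(6 + 6\right)\right)^{2} = \left(-17 + 12\right)^{2} = \left(-5\right)^{2} = 25$)
$\left(\left(-1\right) 1758 + B\right) \left(c + 12330\right) = \left(\left(-1\right) 1758 - 12052\right) \left(25 + 12330\right) = \left(-1758 - 12052\right) 12355 = \left(-13810\right) 12355 = -170622550$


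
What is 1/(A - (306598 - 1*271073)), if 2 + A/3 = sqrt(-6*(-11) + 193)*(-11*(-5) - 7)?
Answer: -35531/1257081337 - 144*sqrt(259)/1257081337 ≈ -3.0108e-5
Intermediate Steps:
A = -6 + 144*sqrt(259) (A = -6 + 3*(sqrt(-6*(-11) + 193)*(-11*(-5) - 7)) = -6 + 3*(sqrt(66 + 193)*(55 - 7)) = -6 + 3*(sqrt(259)*48) = -6 + 3*(48*sqrt(259)) = -6 + 144*sqrt(259) ≈ 2311.5)
1/(A - (306598 - 1*271073)) = 1/((-6 + 144*sqrt(259)) - (306598 - 1*271073)) = 1/((-6 + 144*sqrt(259)) - (306598 - 271073)) = 1/((-6 + 144*sqrt(259)) - 1*35525) = 1/((-6 + 144*sqrt(259)) - 35525) = 1/(-35531 + 144*sqrt(259))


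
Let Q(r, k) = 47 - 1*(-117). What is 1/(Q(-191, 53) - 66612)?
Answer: -1/66448 ≈ -1.5049e-5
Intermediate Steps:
Q(r, k) = 164 (Q(r, k) = 47 + 117 = 164)
1/(Q(-191, 53) - 66612) = 1/(164 - 66612) = 1/(-66448) = -1/66448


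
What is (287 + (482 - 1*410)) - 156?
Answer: 203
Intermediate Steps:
(287 + (482 - 1*410)) - 156 = (287 + (482 - 410)) - 156 = (287 + 72) - 156 = 359 - 156 = 203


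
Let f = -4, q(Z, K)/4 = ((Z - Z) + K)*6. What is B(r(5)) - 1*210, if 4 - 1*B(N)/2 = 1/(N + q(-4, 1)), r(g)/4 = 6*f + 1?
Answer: -6867/34 ≈ -201.97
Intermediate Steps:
q(Z, K) = 24*K (q(Z, K) = 4*(((Z - Z) + K)*6) = 4*((0 + K)*6) = 4*(K*6) = 4*(6*K) = 24*K)
r(g) = -92 (r(g) = 4*(6*(-4) + 1) = 4*(-24 + 1) = 4*(-23) = -92)
B(N) = 8 - 2/(24 + N) (B(N) = 8 - 2/(N + 24*1) = 8 - 2/(N + 24) = 8 - 2/(24 + N))
B(r(5)) - 1*210 = 2*(95 + 4*(-92))/(24 - 92) - 1*210 = 2*(95 - 368)/(-68) - 210 = 2*(-1/68)*(-273) - 210 = 273/34 - 210 = -6867/34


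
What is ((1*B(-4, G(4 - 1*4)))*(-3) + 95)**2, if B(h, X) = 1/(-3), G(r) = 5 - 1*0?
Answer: 9216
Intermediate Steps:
G(r) = 5 (G(r) = 5 + 0 = 5)
B(h, X) = -1/3
((1*B(-4, G(4 - 1*4)))*(-3) + 95)**2 = ((1*(-1/3))*(-3) + 95)**2 = (-1/3*(-3) + 95)**2 = (1 + 95)**2 = 96**2 = 9216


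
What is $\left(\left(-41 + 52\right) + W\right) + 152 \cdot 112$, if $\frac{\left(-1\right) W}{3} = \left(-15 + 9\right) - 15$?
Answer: $17098$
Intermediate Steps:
$W = 63$ ($W = - 3 \left(\left(-15 + 9\right) - 15\right) = - 3 \left(-6 - 15\right) = \left(-3\right) \left(-21\right) = 63$)
$\left(\left(-41 + 52\right) + W\right) + 152 \cdot 112 = \left(\left(-41 + 52\right) + 63\right) + 152 \cdot 112 = \left(11 + 63\right) + 17024 = 74 + 17024 = 17098$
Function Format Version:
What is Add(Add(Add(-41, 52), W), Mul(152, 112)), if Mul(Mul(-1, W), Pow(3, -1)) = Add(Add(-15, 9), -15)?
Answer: 17098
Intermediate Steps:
W = 63 (W = Mul(-3, Add(Add(-15, 9), -15)) = Mul(-3, Add(-6, -15)) = Mul(-3, -21) = 63)
Add(Add(Add(-41, 52), W), Mul(152, 112)) = Add(Add(Add(-41, 52), 63), Mul(152, 112)) = Add(Add(11, 63), 17024) = Add(74, 17024) = 17098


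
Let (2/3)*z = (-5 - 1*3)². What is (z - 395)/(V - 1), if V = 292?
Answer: -299/291 ≈ -1.0275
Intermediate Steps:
z = 96 (z = 3*(-5 - 1*3)²/2 = 3*(-5 - 3)²/2 = (3/2)*(-8)² = (3/2)*64 = 96)
(z - 395)/(V - 1) = (96 - 395)/(292 - 1) = -299/291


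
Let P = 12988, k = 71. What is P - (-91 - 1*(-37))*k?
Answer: 16822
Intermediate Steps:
P - (-91 - 1*(-37))*k = 12988 - (-91 - 1*(-37))*71 = 12988 - (-91 + 37)*71 = 12988 - (-54)*71 = 12988 - 1*(-3834) = 12988 + 3834 = 16822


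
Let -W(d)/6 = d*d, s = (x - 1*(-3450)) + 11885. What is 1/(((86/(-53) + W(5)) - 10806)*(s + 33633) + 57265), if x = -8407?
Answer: -53/23552927949 ≈ -2.2502e-9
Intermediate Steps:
s = 6928 (s = (-8407 - 1*(-3450)) + 11885 = (-8407 + 3450) + 11885 = -4957 + 11885 = 6928)
W(d) = -6*d**2 (W(d) = -6*d*d = -6*d**2)
1/(((86/(-53) + W(5)) - 10806)*(s + 33633) + 57265) = 1/(((86/(-53) - 6*5**2) - 10806)*(6928 + 33633) + 57265) = 1/(((-1/53*86 - 6*25) - 10806)*40561 + 57265) = 1/(((-86/53 - 150) - 10806)*40561 + 57265) = 1/((-8036/53 - 10806)*40561 + 57265) = 1/(-580754/53*40561 + 57265) = 1/(-23555962994/53 + 57265) = 1/(-23552927949/53) = -53/23552927949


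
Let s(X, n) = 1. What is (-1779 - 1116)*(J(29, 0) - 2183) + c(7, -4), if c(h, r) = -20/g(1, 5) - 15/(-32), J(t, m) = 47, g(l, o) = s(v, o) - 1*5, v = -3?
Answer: 197879215/32 ≈ 6.1837e+6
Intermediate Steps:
g(l, o) = -4 (g(l, o) = 1 - 1*5 = 1 - 5 = -4)
c(h, r) = 175/32 (c(h, r) = -20/(-4) - 15/(-32) = -20*(-¼) - 15*(-1/32) = 5 + 15/32 = 175/32)
(-1779 - 1116)*(J(29, 0) - 2183) + c(7, -4) = (-1779 - 1116)*(47 - 2183) + 175/32 = -2895*(-2136) + 175/32 = 6183720 + 175/32 = 197879215/32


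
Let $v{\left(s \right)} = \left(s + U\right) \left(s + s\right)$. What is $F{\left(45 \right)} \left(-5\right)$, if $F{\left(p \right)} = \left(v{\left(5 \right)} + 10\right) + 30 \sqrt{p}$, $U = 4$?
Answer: $-500 - 450 \sqrt{5} \approx -1506.2$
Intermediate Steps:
$v{\left(s \right)} = 2 s \left(4 + s\right)$ ($v{\left(s \right)} = \left(s + 4\right) \left(s + s\right) = \left(4 + s\right) 2 s = 2 s \left(4 + s\right)$)
$F{\left(p \right)} = 100 + 30 \sqrt{p}$ ($F{\left(p \right)} = \left(2 \cdot 5 \left(4 + 5\right) + 10\right) + 30 \sqrt{p} = \left(2 \cdot 5 \cdot 9 + 10\right) + 30 \sqrt{p} = \left(90 + 10\right) + 30 \sqrt{p} = 100 + 30 \sqrt{p}$)
$F{\left(45 \right)} \left(-5\right) = \left(100 + 30 \sqrt{45}\right) \left(-5\right) = \left(100 + 30 \cdot 3 \sqrt{5}\right) \left(-5\right) = \left(100 + 90 \sqrt{5}\right) \left(-5\right) = -500 - 450 \sqrt{5}$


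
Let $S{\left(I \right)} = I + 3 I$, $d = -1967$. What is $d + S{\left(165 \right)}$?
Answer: $-1307$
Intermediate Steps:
$S{\left(I \right)} = 4 I$
$d + S{\left(165 \right)} = -1967 + 4 \cdot 165 = -1967 + 660 = -1307$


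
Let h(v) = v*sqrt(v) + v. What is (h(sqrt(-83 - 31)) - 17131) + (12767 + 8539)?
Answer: 4175 + (-114)**(3/4) + I*sqrt(114) ≈ 4150.3 + 35.347*I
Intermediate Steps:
h(v) = v + v**(3/2) (h(v) = v**(3/2) + v = v + v**(3/2))
(h(sqrt(-83 - 31)) - 17131) + (12767 + 8539) = ((sqrt(-83 - 31) + (sqrt(-83 - 31))**(3/2)) - 17131) + (12767 + 8539) = ((sqrt(-114) + (sqrt(-114))**(3/2)) - 17131) + 21306 = ((I*sqrt(114) + (I*sqrt(114))**(3/2)) - 17131) + 21306 = ((I*sqrt(114) + 114**(3/4)*I**(3/2)) - 17131) + 21306 = (-17131 + I*sqrt(114) + 114**(3/4)*I**(3/2)) + 21306 = 4175 + I*sqrt(114) + 114**(3/4)*I**(3/2)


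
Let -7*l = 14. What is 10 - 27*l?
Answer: 64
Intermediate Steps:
l = -2 (l = -⅐*14 = -2)
10 - 27*l = 10 - 27*(-2) = 10 + 54 = 64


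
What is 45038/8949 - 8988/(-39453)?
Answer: 619105942/117688299 ≈ 5.2606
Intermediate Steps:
45038/8949 - 8988/(-39453) = 45038*(1/8949) - 8988*(-1/39453) = 45038/8949 + 2996/13151 = 619105942/117688299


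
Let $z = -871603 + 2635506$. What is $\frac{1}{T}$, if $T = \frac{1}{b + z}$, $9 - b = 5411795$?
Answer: $-3647883$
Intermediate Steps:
$b = -5411786$ ($b = 9 - 5411795 = -5411786$)
$z = 1763903$
$T = - \frac{1}{3647883}$ ($T = \frac{1}{-5411786 + 1763903} = \frac{1}{-3647883} = - \frac{1}{3647883} \approx -2.7413 \cdot 10^{-7}$)
$\frac{1}{T} = \frac{1}{- \frac{1}{3647883}} = -3647883$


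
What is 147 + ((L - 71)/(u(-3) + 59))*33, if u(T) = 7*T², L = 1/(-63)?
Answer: 163700/1281 ≈ 127.79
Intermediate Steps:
L = -1/63 ≈ -0.015873
147 + ((L - 71)/(u(-3) + 59))*33 = 147 + ((-1/63 - 71)/(7*(-3)² + 59))*33 = 147 - 4474/(63*(7*9 + 59))*33 = 147 - 4474/(63*(63 + 59))*33 = 147 - 4474/63/122*33 = 147 - 4474/63*1/122*33 = 147 - 2237/3843*33 = 147 - 24607/1281 = 163700/1281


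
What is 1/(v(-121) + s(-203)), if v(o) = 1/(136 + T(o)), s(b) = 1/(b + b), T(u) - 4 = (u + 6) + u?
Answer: -19488/251 ≈ -77.641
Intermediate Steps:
T(u) = 10 + 2*u (T(u) = 4 + ((u + 6) + u) = 4 + ((6 + u) + u) = 4 + (6 + 2*u) = 10 + 2*u)
s(b) = 1/(2*b)
v(o) = 1/(146 + 2*o) (v(o) = 1/(136 + (10 + 2*o)) = 1/(146 + 2*o))
1/(v(-121) + s(-203)) = 1/(1/(2*(73 - 121)) + (½)/(-203)) = 1/((½)/(-48) + (½)*(-1/203)) = 1/((½)*(-1/48) - 1/406) = 1/(-1/96 - 1/406) = 1/(-251/19488) = -19488/251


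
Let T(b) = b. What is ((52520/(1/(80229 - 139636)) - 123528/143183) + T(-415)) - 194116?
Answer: -446766780357821/143183 ≈ -3.1203e+9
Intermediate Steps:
((52520/(1/(80229 - 139636)) - 123528/143183) + T(-415)) - 194116 = ((52520/(1/(80229 - 139636)) - 123528/143183) - 415) - 194116 = ((52520/(1/(-59407)) - 123528*1/143183) - 415) - 194116 = ((52520/(-1/59407) - 123528/143183) - 415) - 194116 = ((52520*(-59407) - 123528/143183) - 415) - 194116 = ((-3120055640 - 123528/143183) - 415) - 194116 = (-446738926825648/143183 - 415) - 194116 = -446738986246593/143183 - 194116 = -446766780357821/143183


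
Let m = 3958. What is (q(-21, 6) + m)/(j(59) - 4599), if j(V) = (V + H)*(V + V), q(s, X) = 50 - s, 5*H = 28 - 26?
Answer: 6715/4017 ≈ 1.6716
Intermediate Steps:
H = ⅖ (H = (28 - 26)/5 = (⅕)*2 = ⅖ ≈ 0.40000)
j(V) = 2*V*(⅖ + V) (j(V) = (V + ⅖)*(V + V) = (⅖ + V)*(2*V) = 2*V*(⅖ + V))
(q(-21, 6) + m)/(j(59) - 4599) = ((50 - 1*(-21)) + 3958)/((⅖)*59*(2 + 5*59) - 4599) = ((50 + 21) + 3958)/((⅖)*59*(2 + 295) - 4599) = (71 + 3958)/((⅖)*59*297 - 4599) = 4029/(35046/5 - 4599) = 4029/(12051/5) = 4029*(5/12051) = 6715/4017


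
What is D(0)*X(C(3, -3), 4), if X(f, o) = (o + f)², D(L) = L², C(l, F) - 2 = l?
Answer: 0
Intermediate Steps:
C(l, F) = 2 + l
X(f, o) = (f + o)²
D(0)*X(C(3, -3), 4) = 0²*((2 + 3) + 4)² = 0*(5 + 4)² = 0*9² = 0*81 = 0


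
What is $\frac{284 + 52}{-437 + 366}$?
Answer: $- \frac{336}{71} \approx -4.7324$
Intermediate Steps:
$\frac{284 + 52}{-437 + 366} = \frac{336}{-71} = 336 \left(- \frac{1}{71}\right) = - \frac{336}{71}$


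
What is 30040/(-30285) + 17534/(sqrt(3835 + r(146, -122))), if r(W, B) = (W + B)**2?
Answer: -6008/6057 + 1594*sqrt(4411)/401 ≈ 263.01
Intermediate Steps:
r(W, B) = (B + W)**2
30040/(-30285) + 17534/(sqrt(3835 + r(146, -122))) = 30040/(-30285) + 17534/(sqrt(3835 + (-122 + 146)**2)) = 30040*(-1/30285) + 17534/(sqrt(3835 + 24**2)) = -6008/6057 + 17534/(sqrt(3835 + 576)) = -6008/6057 + 17534/(sqrt(4411)) = -6008/6057 + 17534*(sqrt(4411)/4411) = -6008/6057 + 1594*sqrt(4411)/401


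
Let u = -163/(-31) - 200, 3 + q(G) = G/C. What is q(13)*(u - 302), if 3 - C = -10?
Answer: 30798/31 ≈ 993.48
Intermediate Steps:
C = 13 (C = 3 - 1*(-10) = 3 + 10 = 13)
q(G) = -3 + G/13
u = -6037/31 (u = -163*(-1/31) - 200 = 163/31 - 200 = -6037/31 ≈ -194.74)
q(13)*(u - 302) = (-3 + (1/13)*13)*(-6037/31 - 302) = (-3 + 1)*(-15399/31) = -2*(-15399/31) = 30798/31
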